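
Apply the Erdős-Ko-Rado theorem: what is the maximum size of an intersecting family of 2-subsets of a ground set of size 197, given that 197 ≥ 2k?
max |F| = C(196, 1) = 196

Erdős-Ko-Rado (1961): when n ≥ 2k, max |F| = C(n−1, k−1). The bound is attained by the star {A : i ∈ A} for any fixed i ∈ [n]. Here C(197−1, 2−1) = C(196, 1) = 196.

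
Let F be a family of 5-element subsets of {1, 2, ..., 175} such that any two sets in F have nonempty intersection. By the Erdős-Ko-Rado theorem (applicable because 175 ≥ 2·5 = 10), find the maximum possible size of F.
max |F| = C(174, 4) = 36890001

The Erdős-Ko-Rado theorem states: for n ≥ 2k, an intersecting family of k-subsets of an n-element set has size at most C(n − 1, k − 1), with equality for 'star' families {A ⊆ [n] : |A| = k, i ∈ A} (fix an element i). For n = 175, k = 5: C(174, 4) = 36890001.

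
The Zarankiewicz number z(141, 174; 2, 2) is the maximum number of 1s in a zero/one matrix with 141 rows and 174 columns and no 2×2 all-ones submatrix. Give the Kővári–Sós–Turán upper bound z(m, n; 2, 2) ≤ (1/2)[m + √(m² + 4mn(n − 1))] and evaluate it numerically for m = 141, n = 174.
z(141, 174; 2, 2) ≤ (1/2)[141 + √(141² + 4·141·174·173)] = (1/2)[141 + √16997409] = 2131.8957

Kővári–Sós–Turán: let r_1, ..., r_141 be the row sums and z = Σ r_i the total number of 1s. Each pair of columns can share at most one row with both entries 1 (else a 2×2 all-ones block appears), so Σ_i C(r_i, 2) ≤ C(174, 2) = 15051. By convexity Σ_i C(r_i, 2) ≥ 141·C(z/141, 2) = z(z − 141)/(2·141), giving z² − 141z − 141·174·173 ≤ 0 and hence z ≤ (1/2)[141 + √(19881 + 4·4244382)] = (1/2)[141 + √16997409] ≈ (1/2)(141 + 4122.7914) = 2131.8957.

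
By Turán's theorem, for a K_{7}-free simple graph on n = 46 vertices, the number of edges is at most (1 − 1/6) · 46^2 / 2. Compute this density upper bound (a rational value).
Turán density bound = (5/6) · 46^2/2 = 2645/3 ≈ 881.6667

Turán's theorem: ex(n, K_{r+1}) is achieved by the complete r-partite Turán graph T(n, r) with parts as balanced as possible, and is at most (1 − 1/r) · n^2/2. For r = 6, n = 46: the density bound is (5/6) · 2116/2 = 2645/3 ≈ 881.6667. The integer-valued extremum is e(T(46, 6)) = 881, which is strictly less than the density bound 2645/3 since 6 ∤ 46 (the parts of T(46, 6) cannot all be equal).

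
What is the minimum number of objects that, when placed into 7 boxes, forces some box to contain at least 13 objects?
n = (13 − 1)·7 + 1 = 85

By the generalised pigeonhole principle, to guarantee some box contains ≥ r objects we need more than (r − 1) · k objects total. Threshold: n = (r − 1) · k + 1. With r = 13 and k = 7: n = 12 · 7 + 1 = 84 + 1 = 85. For n = 84 = 12 · 7, we can put exactly 12 objects in every box, avoiding 13 in any single one — so 85 is tight.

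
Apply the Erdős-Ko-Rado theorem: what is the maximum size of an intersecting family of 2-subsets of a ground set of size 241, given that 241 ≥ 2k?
max |F| = C(240, 1) = 240

The Erdős-Ko-Rado theorem states: for n ≥ 2k, an intersecting family of k-subsets of an n-element set has size at most C(n − 1, k − 1), with equality for 'star' families {A ⊆ [n] : |A| = k, i ∈ A} (fix an element i). For n = 241, k = 2: C(240, 1) = 240.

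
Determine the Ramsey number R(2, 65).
R(2, 65) = 65

R(2, k) = k for all k ≥ 2: in a 2-colouring of K_k, either some edge is red (a red K_2) or all edges are blue (a blue K_k). And K_{64} coloured all-blue has no blue K_65, so R(2, 65) > 64. Hence R(2, 65) = 65.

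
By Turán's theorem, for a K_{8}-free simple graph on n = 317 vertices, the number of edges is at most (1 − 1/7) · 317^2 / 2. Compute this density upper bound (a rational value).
Turán density bound = (6/7) · 317^2/2 = 301467/7 ≈ 43066.7143

Turán's theorem: ex(n, K_{r+1}) is achieved by the complete r-partite Turán graph T(n, r) with parts as balanced as possible, and is at most (1 − 1/r) · n^2/2. For r = 7, n = 317: the density bound is (6/7) · 100489/2 = 301467/7 ≈ 43066.7143. The integer-valued extremum is e(T(317, 7)) = 43066, which is strictly less than the density bound 301467/7 since 7 ∤ 317 (the parts of T(317, 7) cannot all be equal).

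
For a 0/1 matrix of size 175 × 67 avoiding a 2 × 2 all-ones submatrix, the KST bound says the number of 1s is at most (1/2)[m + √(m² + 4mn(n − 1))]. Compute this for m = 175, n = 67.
z(175, 67; 2, 2) ≤ (1/2)[175 + √(175² + 4·175·67·66)] = (1/2)[175 + √3126025] = 971.5284

Kővári–Sós–Turán: let r_1, ..., r_175 be the row sums and z = Σ r_i the total number of 1s. Each pair of columns can share at most one row with both entries 1 (else a 2×2 all-ones block appears), so Σ_i C(r_i, 2) ≤ C(67, 2) = 2211. By convexity Σ_i C(r_i, 2) ≥ 175·C(z/175, 2) = z(z − 175)/(2·175), giving z² − 175z − 175·67·66 ≤ 0 and hence z ≤ (1/2)[175 + √(30625 + 4·773850)] = (1/2)[175 + √3126025] ≈ (1/2)(175 + 1768.0568) = 971.5284.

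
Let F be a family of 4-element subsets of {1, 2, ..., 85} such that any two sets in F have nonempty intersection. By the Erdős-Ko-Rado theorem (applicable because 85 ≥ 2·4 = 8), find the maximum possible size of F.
max |F| = C(84, 3) = 95284

The Erdős-Ko-Rado theorem states: for n ≥ 2k, an intersecting family of k-subsets of an n-element set has size at most C(n − 1, k − 1), with equality for 'star' families {A ⊆ [n] : |A| = k, i ∈ A} (fix an element i). For n = 85, k = 4: C(84, 3) = 95284.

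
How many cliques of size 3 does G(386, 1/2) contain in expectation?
E[# K_3] = C(386, 3) · (1/2)^C(3, 2) = 9511040 / 2^3 = 1188880

For each 3-subset S of vertices (there are C(386, 3) = 9511040 such S), let X_S = 1 if S induces a K_3 (all C(3, 2) = 3 edges present). Then P(X_S = 1) = (1/2)^3 = 1/8. By linearity of expectation, E[# K_3] = C(386, 3) · (1/2)^3 = 9511040 / 8 = 1188880.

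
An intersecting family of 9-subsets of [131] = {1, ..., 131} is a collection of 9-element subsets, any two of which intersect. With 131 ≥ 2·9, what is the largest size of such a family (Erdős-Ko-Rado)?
max |F| = C(130, 8) = 1624177854000

Erdős-Ko-Rado (1961): when n ≥ 2k, max |F| = C(n−1, k−1). The bound is attained by the star {A : i ∈ A} for any fixed i ∈ [n]. Here C(131−1, 9−1) = C(130, 8) = 1624177854000.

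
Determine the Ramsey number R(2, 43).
R(2, 43) = 43

R(2, k) = k for all k ≥ 2: in a 2-colouring of K_k, either some edge is red (a red K_2) or all edges are blue (a blue K_k). And K_{42} coloured all-blue has no blue K_43, so R(2, 43) > 42. Hence R(2, 43) = 43.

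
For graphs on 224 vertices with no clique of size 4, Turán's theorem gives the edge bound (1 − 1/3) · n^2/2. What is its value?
Turán density bound = (2/3) · 224^2/2 = 50176/3 ≈ 16725.3333

Turán's theorem: ex(n, K_{r+1}) is achieved by the complete r-partite Turán graph T(n, r) with parts as balanced as possible, and is at most (1 − 1/r) · n^2/2. For r = 3, n = 224: the density bound is (2/3) · 50176/2 = 50176/3 ≈ 16725.3333. The integer-valued extremum is e(T(224, 3)) = 16725, which is strictly less than the density bound 50176/3 since 3 ∤ 224 (the parts of T(224, 3) cannot all be equal).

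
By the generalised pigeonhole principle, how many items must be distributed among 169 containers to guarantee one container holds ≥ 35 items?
n = (35 − 1)·169 + 1 = 5747

By the generalised pigeonhole principle, to guarantee some box contains ≥ r objects we need more than (r − 1) · k objects total. Threshold: n = (r − 1) · k + 1. With r = 35 and k = 169: n = 34 · 169 + 1 = 5746 + 1 = 5747. For n = 5746 = 34 · 169, we can put exactly 34 objects in every box, avoiding 35 in any single one — so 5747 is tight.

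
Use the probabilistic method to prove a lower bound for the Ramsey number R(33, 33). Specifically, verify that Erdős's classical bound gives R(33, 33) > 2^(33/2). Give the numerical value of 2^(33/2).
2^(33/2) = 92681.9; so R(33, 33) > 92681.9

Colour each edge of K_n uniformly at random with red/blue. The expected number of monochromatic K_33 is C(n, 33) · 2 · 2^(−C(33,2)). If C(n, 33) · 2^(1 − C(33,2)) < 1, then with positive probability no monochromatic K_33 exists, so R(33, 33) > n. The standard estimate C(n, 33) ≤ n^33/33! shows this inequality holds whenever n ≤ 2^(33/2) (since 33! · 2^(C(33,2) − 1) > 2^(33^2/2) ≥ n^33). Hence R(33, 33) > 2^(33/2) = 92681.9.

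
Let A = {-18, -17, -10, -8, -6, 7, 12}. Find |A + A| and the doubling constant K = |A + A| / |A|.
K = |A + A| / |A| = 27/7

Enumerate A + A = {a + b : a, b ∈ A}. With |A| = 7, there are |A|^2 = 49 ordered sum pairs; collecting distinct values, A + A = {-36, -35, -34, -28, -27, -26, -25, -24, -23, -20, -18, -16, -14, -12, -11, -10, -6, -5, -3, -1, 1, 2, 4, 6, 14, 19, 24}, so |A + A| = 27. Thus K = 27/7. For comparison, the minimum possible |A + A| over all 7-element sets is 2·7 − 1 = 13 (so min K = 13/7), attained only by arithmetic progressions.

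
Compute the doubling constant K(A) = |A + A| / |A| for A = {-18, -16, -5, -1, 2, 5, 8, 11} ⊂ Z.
K = |A + A| / |A| = 29/8

Enumerate A + A = {a + b : a, b ∈ A}. With |A| = 8, there are |A|^2 = 64 ordered sum pairs; collecting distinct values, A + A = {-36, -34, -32, -23, -21, -19, -17, -16, -14, -13, -11, -10, -8, -7, -6, -5, -3, -2, 0, 1, 3, 4, 6, 7, 10, 13, 16, 19, 22}, so |A + A| = 29. Thus K = 29/8. For comparison, the minimum possible |A + A| over all 8-element sets is 2·8 − 1 = 15 (so min K = 15/8), attained only by arithmetic progressions.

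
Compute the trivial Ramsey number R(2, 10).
R(2, 10) = 10

R(2, k) = k for all k ≥ 2: in a 2-colouring of K_k, either some edge is red (a red K_2) or all edges are blue (a blue K_k). And K_{9} coloured all-blue has no blue K_10, so R(2, 10) > 9. Hence R(2, 10) = 10.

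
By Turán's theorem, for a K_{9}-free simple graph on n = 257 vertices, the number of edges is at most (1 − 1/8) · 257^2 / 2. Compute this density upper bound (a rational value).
Turán density bound = (7/8) · 257^2/2 = 462343/16 ≈ 28896.4375

Turán's theorem: ex(n, K_{r+1}) is achieved by the complete r-partite Turán graph T(n, r) with parts as balanced as possible, and is at most (1 − 1/r) · n^2/2. For r = 8, n = 257: the density bound is (7/8) · 66049/2 = 462343/16 ≈ 28896.4375. The integer-valued extremum is e(T(257, 8)) = 28896, which is strictly less than the density bound 462343/16 since 8 ∤ 257 (the parts of T(257, 8) cannot all be equal).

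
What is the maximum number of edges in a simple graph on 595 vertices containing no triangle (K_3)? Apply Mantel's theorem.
ex(595, K_3) = ⌊595^2/4⌋ = 88506

Mantel (1907): a triangle-free graph on n vertices has at most ⌊n^2/4⌋ edges, with equality for the complete bipartite graph K_{⌊n/2⌋, ⌈n/2⌉}. For n = 595: ⌊595^2/4⌋ = ⌊354025/4⌋ = 88506. The extremal graph is K_{297, 298}, which has 297·298 = 88506 edges.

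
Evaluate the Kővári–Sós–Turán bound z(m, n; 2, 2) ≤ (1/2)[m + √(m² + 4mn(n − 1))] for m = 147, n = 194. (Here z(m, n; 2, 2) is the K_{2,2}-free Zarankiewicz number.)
z(147, 194; 2, 2) ≤ (1/2)[147 + √(147² + 4·147·194·193)] = (1/2)[147 + √22037505] = 2420.7061

Kővári–Sós–Turán: let r_1, ..., r_147 be the row sums and z = Σ r_i the total number of 1s. Each pair of columns can share at most one row with both entries 1 (else a 2×2 all-ones block appears), so Σ_i C(r_i, 2) ≤ C(194, 2) = 18721. By convexity Σ_i C(r_i, 2) ≥ 147·C(z/147, 2) = z(z − 147)/(2·147), giving z² − 147z − 147·194·193 ≤ 0 and hence z ≤ (1/2)[147 + √(21609 + 4·5503974)] = (1/2)[147 + √22037505] ≈ (1/2)(147 + 4694.4121) = 2420.7061.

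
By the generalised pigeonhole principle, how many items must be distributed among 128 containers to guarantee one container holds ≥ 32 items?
n = (32 − 1)·128 + 1 = 3969

By the generalised pigeonhole principle, to guarantee some box contains ≥ r objects we need more than (r − 1) · k objects total. Threshold: n = (r − 1) · k + 1. With r = 32 and k = 128: n = 31 · 128 + 1 = 3968 + 1 = 3969. For n = 3968 = 31 · 128, we can put exactly 31 objects in every box, avoiding 32 in any single one — so 3969 is tight.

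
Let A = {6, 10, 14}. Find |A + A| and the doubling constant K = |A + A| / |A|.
K = |A + A| / |A| = 5/3

Enumerate A + A = {a + b : a, b ∈ A}. With |A| = 3, there are |A|^2 = 9 ordered sum pairs; collecting distinct values, A + A = {12, 16, 20, 24, 28}, so |A + A| = 5. Thus K = 5/3. Here |A + A| = 2|A| − 1 = 5, the minimum possible — so K = 5/3 is minimal, which holds iff A is an arithmetic progression.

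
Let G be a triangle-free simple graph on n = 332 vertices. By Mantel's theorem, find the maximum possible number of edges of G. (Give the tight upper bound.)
ex(332, K_3) = ⌊332^2/4⌋ = 27556

Mantel (1907): a triangle-free graph on n vertices has at most ⌊n^2/4⌋ edges, with equality for the complete bipartite graph K_{⌊n/2⌋, ⌈n/2⌉}. For n = 332: ⌊332^2/4⌋ = ⌊110224/4⌋ = 27556. The extremal graph is K_{166, 166}, which has 166·166 = 27556 edges.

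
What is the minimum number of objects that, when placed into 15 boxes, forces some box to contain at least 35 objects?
n = (35 − 1)·15 + 1 = 511

By the generalised pigeonhole principle, to guarantee some box contains ≥ r objects we need more than (r − 1) · k objects total. Threshold: n = (r − 1) · k + 1. With r = 35 and k = 15: n = 34 · 15 + 1 = 510 + 1 = 511. For n = 510 = 34 · 15, we can put exactly 34 objects in every box, avoiding 35 in any single one — so 511 is tight.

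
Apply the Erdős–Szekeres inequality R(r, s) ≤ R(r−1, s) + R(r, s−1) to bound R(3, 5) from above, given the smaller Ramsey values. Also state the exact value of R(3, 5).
R(3, 5) ≤ R(2, 5) + R(3, 4) = 5 + 9 = 14; exact value R(3, 5) = 14.

The Erdős–Szekeres recurrence R(r, s) ≤ R(r−1, s) + R(r, s−1) applied to (r, s) = (3, 5) gives
  R(3, 5) ≤ R(2, 5) + R(3, 4) = 5 + 9 = 14.
(Recall R(2, k) = k and R is symmetric.) Here the recurrence bound is tight: a matching lower-bound construction on K_{13} shows R(3, 5) > 13, so R(3, 5) = 14 exactly.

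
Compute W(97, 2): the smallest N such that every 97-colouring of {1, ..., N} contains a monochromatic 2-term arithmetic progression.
W(97, 2) = 97 + 1 = 98

A 2-term AP is any pair of integers, so a monochromatic 2-AP exists iff some colour is used at least twice. With 97 colours, the colouring i ↦ i on {1, ..., 97} uses each colour once, avoiding any monochromatic pair, so W(97, 2) > 97. For {1, ..., 98}, pigeonhole forces two integers of the same colour, which form a monochromatic 2-AP. Hence W(97, 2) = 98.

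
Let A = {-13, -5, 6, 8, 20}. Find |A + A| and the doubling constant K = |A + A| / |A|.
K = |A + A| / |A| = 15/5 = 3

Enumerate A + A = {a + b : a, b ∈ A}. With |A| = 5, there are |A|^2 = 25 ordered sum pairs; collecting distinct values, A + A = {-26, -18, -10, -7, -5, 1, 3, 7, 12, 14, 15, 16, 26, 28, 40}, so |A + A| = 15. Thus K = 15/5 = 3. For comparison, the minimum possible |A + A| over all 5-element sets is 2·5 − 1 = 9 (so min K = 9/5), attained only by arithmetic progressions.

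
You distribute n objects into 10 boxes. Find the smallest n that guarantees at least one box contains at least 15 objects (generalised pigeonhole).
n = (15 − 1)·10 + 1 = 141

By the generalised pigeonhole principle, to guarantee some box contains ≥ r objects we need more than (r − 1) · k objects total. Threshold: n = (r − 1) · k + 1. With r = 15 and k = 10: n = 14 · 10 + 1 = 140 + 1 = 141. For n = 140 = 14 · 10, we can put exactly 14 objects in every box, avoiding 15 in any single one — so 141 is tight.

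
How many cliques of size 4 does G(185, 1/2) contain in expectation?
E[# K_4] = C(185, 4) · (1/2)^C(4, 2) = 47239010 / 2^6 = 23619505/32 = 738109.53125

For each 4-subset S of vertices (there are C(185, 4) = 47239010 such S), let X_S = 1 if S induces a K_4 (all C(4, 2) = 6 edges present). Then P(X_S = 1) = (1/2)^6 = 1/64. By linearity of expectation, E[# K_4] = C(185, 4) · (1/2)^6 = 47239010 / 64 = 23619505/32 = 738109.53125.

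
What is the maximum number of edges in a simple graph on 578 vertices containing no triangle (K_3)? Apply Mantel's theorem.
ex(578, K_3) = ⌊578^2/4⌋ = 83521

Mantel (1907): a triangle-free graph on n vertices has at most ⌊n^2/4⌋ edges, with equality for the complete bipartite graph K_{⌊n/2⌋, ⌈n/2⌉}. For n = 578: ⌊578^2/4⌋ = ⌊334084/4⌋ = 83521. The extremal graph is K_{289, 289}, which has 289·289 = 83521 edges.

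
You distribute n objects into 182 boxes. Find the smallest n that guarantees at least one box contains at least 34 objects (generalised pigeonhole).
n = (34 − 1)·182 + 1 = 6007

By the generalised pigeonhole principle, to guarantee some box contains ≥ r objects we need more than (r − 1) · k objects total. Threshold: n = (r − 1) · k + 1. With r = 34 and k = 182: n = 33 · 182 + 1 = 6006 + 1 = 6007. For n = 6006 = 33 · 182, we can put exactly 33 objects in every box, avoiding 34 in any single one — so 6007 is tight.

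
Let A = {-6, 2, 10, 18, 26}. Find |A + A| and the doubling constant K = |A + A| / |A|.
K = |A + A| / |A| = 9/5

Enumerate A + A = {a + b : a, b ∈ A}. With |A| = 5, there are |A|^2 = 25 ordered sum pairs; collecting distinct values, A + A = {-12, -4, 4, 12, 20, 28, 36, 44, 52}, so |A + A| = 9. Thus K = 9/5. Here |A + A| = 2|A| − 1 = 9, the minimum possible — so K = 9/5 is minimal, which holds iff A is an arithmetic progression.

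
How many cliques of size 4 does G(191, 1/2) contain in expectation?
E[# K_4] = C(191, 4) · (1/2)^C(4, 2) = 53727345 / 2^6 = 839489.765625

For each 4-subset S of vertices (there are C(191, 4) = 53727345 such S), let X_S = 1 if S induces a K_4 (all C(4, 2) = 6 edges present). Then P(X_S = 1) = (1/2)^6 = 1/64. By linearity of expectation, E[# K_4] = C(191, 4) · (1/2)^6 = 53727345 / 64 = 839489.765625.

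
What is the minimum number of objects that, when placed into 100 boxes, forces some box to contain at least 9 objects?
n = (9 − 1)·100 + 1 = 801

By the generalised pigeonhole principle, to guarantee some box contains ≥ r objects we need more than (r − 1) · k objects total. Threshold: n = (r − 1) · k + 1. With r = 9 and k = 100: n = 8 · 100 + 1 = 800 + 1 = 801. For n = 800 = 8 · 100, we can put exactly 8 objects in every box, avoiding 9 in any single one — so 801 is tight.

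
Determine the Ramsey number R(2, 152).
R(2, 152) = 152

R(2, k) = k for all k ≥ 2: in a 2-colouring of K_k, either some edge is red (a red K_2) or all edges are blue (a blue K_k). And K_{151} coloured all-blue has no blue K_152, so R(2, 152) > 151. Hence R(2, 152) = 152.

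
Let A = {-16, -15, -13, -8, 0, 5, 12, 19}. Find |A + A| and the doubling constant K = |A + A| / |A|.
K = |A + A| / |A| = 31/8

Enumerate A + A = {a + b : a, b ∈ A}. With |A| = 8, there are |A|^2 = 64 ordered sum pairs; collecting distinct values, A + A = {-32, -31, -30, -29, -28, -26, -24, -23, -21, -16, -15, -13, -11, -10, -8, -4, -3, -1, 0, 3, 4, 5, 6, 10, 11, 12, 17, 19, 24, 31, 38}, so |A + A| = 31. Thus K = 31/8. For comparison, the minimum possible |A + A| over all 8-element sets is 2·8 − 1 = 15 (so min K = 15/8), attained only by arithmetic progressions.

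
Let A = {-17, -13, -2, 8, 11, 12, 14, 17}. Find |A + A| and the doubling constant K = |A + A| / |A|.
K = |A + A| / |A| = 32/8 = 4

Enumerate A + A = {a + b : a, b ∈ A}. With |A| = 8, there are |A|^2 = 64 ordered sum pairs; collecting distinct values, A + A = {-34, -30, -26, -19, -15, -9, -6, -5, -4, -3, -2, -1, 0, 1, 4, 6, 9, 10, 12, 15, 16, 19, 20, 22, 23, 24, 25, 26, 28, 29, 31, 34}, so |A + A| = 32. Thus K = 32/8 = 4. For comparison, the minimum possible |A + A| over all 8-element sets is 2·8 − 1 = 15 (so min K = 15/8), attained only by arithmetic progressions.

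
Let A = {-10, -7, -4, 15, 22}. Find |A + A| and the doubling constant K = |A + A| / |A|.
K = |A + A| / |A| = 14/5

Enumerate A + A = {a + b : a, b ∈ A}. With |A| = 5, there are |A|^2 = 25 ordered sum pairs; collecting distinct values, A + A = {-20, -17, -14, -11, -8, 5, 8, 11, 12, 15, 18, 30, 37, 44}, so |A + A| = 14. Thus K = 14/5. For comparison, the minimum possible |A + A| over all 5-element sets is 2·5 − 1 = 9 (so min K = 9/5), attained only by arithmetic progressions.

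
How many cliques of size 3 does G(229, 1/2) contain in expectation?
E[# K_3] = C(229, 3) · (1/2)^C(3, 2) = 1975354 / 2^3 = 987677/4 = 246919.25

For each 3-subset S of vertices (there are C(229, 3) = 1975354 such S), let X_S = 1 if S induces a K_3 (all C(3, 2) = 3 edges present). Then P(X_S = 1) = (1/2)^3 = 1/8. By linearity of expectation, E[# K_3] = C(229, 3) · (1/2)^3 = 1975354 / 8 = 987677/4 = 246919.25.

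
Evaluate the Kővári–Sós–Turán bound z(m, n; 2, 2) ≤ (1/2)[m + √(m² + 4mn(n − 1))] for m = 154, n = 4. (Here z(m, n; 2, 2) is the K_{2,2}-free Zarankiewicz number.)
z(154, 4; 2, 2) ≤ (1/2)[154 + √(154² + 4·154·4·3)] = (1/2)[154 + √31108] = 165.1873

Kővári–Sós–Turán: let r_1, ..., r_154 be the row sums and z = Σ r_i the total number of 1s. Each pair of columns can share at most one row with both entries 1 (else a 2×2 all-ones block appears), so Σ_i C(r_i, 2) ≤ C(4, 2) = 6. By convexity Σ_i C(r_i, 2) ≥ 154·C(z/154, 2) = z(z − 154)/(2·154), giving z² − 154z − 154·4·3 ≤ 0 and hence z ≤ (1/2)[154 + √(23716 + 4·1848)] = (1/2)[154 + √31108] ≈ (1/2)(154 + 176.3746) = 165.1873.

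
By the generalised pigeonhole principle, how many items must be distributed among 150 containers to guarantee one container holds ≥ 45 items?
n = (45 − 1)·150 + 1 = 6601

By the generalised pigeonhole principle, to guarantee some box contains ≥ r objects we need more than (r − 1) · k objects total. Threshold: n = (r − 1) · k + 1. With r = 45 and k = 150: n = 44 · 150 + 1 = 6600 + 1 = 6601. For n = 6600 = 44 · 150, we can put exactly 44 objects in every box, avoiding 45 in any single one — so 6601 is tight.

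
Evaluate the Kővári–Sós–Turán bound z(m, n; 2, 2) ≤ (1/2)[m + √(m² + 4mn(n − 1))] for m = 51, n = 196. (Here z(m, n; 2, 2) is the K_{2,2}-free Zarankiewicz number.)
z(51, 196; 2, 2) ≤ (1/2)[51 + √(51² + 4·51·196·195)] = (1/2)[51 + √7799481] = 1421.8775

Kővári–Sós–Turán: let r_1, ..., r_51 be the row sums and z = Σ r_i the total number of 1s. Each pair of columns can share at most one row with both entries 1 (else a 2×2 all-ones block appears), so Σ_i C(r_i, 2) ≤ C(196, 2) = 19110. By convexity Σ_i C(r_i, 2) ≥ 51·C(z/51, 2) = z(z − 51)/(2·51), giving z² − 51z − 51·196·195 ≤ 0 and hence z ≤ (1/2)[51 + √(2601 + 4·1949220)] = (1/2)[51 + √7799481] ≈ (1/2)(51 + 2792.7551) = 1421.8775.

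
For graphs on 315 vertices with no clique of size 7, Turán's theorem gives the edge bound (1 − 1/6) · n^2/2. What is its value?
Turán density bound = (5/6) · 315^2/2 = 165375/4 ≈ 41343.75

Turán's theorem: ex(n, K_{r+1}) is achieved by the complete r-partite Turán graph T(n, r) with parts as balanced as possible, and is at most (1 − 1/r) · n^2/2. For r = 6, n = 315: the density bound is (5/6) · 99225/2 = 165375/4 ≈ 41343.75. The integer-valued extremum is e(T(315, 6)) = 41343, which is strictly less than the density bound 165375/4 since 6 ∤ 315 (the parts of T(315, 6) cannot all be equal).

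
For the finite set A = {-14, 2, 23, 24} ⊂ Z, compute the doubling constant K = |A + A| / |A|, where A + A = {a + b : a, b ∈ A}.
K = |A + A| / |A| = 10/4 = 5/2

Enumerate A + A = {a + b : a, b ∈ A}. With |A| = 4, there are |A|^2 = 16 ordered sum pairs; collecting distinct values, A + A = {-28, -12, 4, 9, 10, 25, 26, 46, 47, 48}, so |A + A| = 10. Thus K = 10/4 = 5/2. For comparison, the minimum possible |A + A| over all 4-element sets is 2·4 − 1 = 7 (so min K = 7/4), attained only by arithmetic progressions.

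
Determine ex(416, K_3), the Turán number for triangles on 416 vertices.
ex(416, K_3) = ⌊416^2/4⌋ = 43264

Mantel (1907): a triangle-free graph on n vertices has at most ⌊n^2/4⌋ edges, with equality for the complete bipartite graph K_{⌊n/2⌋, ⌈n/2⌉}. For n = 416: ⌊416^2/4⌋ = ⌊173056/4⌋ = 43264. The extremal graph is K_{208, 208}, which has 208·208 = 43264 edges.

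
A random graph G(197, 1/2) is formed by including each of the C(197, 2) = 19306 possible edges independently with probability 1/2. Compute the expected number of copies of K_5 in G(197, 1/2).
E[# K_5] = C(197, 5) · (1/2)^C(5, 2) = 2349279569 / 2^10 ≈ 2294218.329102

For each 5-subset S of vertices (there are C(197, 5) = 2349279569 such S), let X_S = 1 if S induces a K_5 (all C(5, 2) = 10 edges present). Then P(X_S = 1) = (1/2)^10 = 1/1024. By linearity of expectation, E[# K_5] = C(197, 5) · (1/2)^10 = 2349279569 / 1024 ≈ 2294218.329102.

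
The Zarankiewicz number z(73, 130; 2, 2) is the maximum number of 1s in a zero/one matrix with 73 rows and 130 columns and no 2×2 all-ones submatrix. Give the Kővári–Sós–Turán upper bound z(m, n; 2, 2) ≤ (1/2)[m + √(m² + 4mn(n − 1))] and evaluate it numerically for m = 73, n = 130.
z(73, 130; 2, 2) ≤ (1/2)[73 + √(73² + 4·73·130·129)] = (1/2)[73 + √4902169] = 1143.5421

Kővári–Sós–Turán: let r_1, ..., r_73 be the row sums and z = Σ r_i the total number of 1s. Each pair of columns can share at most one row with both entries 1 (else a 2×2 all-ones block appears), so Σ_i C(r_i, 2) ≤ C(130, 2) = 8385. By convexity Σ_i C(r_i, 2) ≥ 73·C(z/73, 2) = z(z − 73)/(2·73), giving z² − 73z − 73·130·129 ≤ 0 and hence z ≤ (1/2)[73 + √(5329 + 4·1224210)] = (1/2)[73 + √4902169] ≈ (1/2)(73 + 2214.0842) = 1143.5421.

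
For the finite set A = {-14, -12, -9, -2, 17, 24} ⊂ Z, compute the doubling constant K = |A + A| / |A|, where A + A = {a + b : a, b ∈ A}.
K = |A + A| / |A| = 20/6 = 10/3

Enumerate A + A = {a + b : a, b ∈ A}. With |A| = 6, there are |A|^2 = 36 ordered sum pairs; collecting distinct values, A + A = {-28, -26, -24, -23, -21, -18, -16, -14, -11, -4, 3, 5, 8, 10, 12, 15, 22, 34, 41, 48}, so |A + A| = 20. Thus K = 20/6 = 10/3. For comparison, the minimum possible |A + A| over all 6-element sets is 2·6 − 1 = 11 (so min K = 11/6), attained only by arithmetic progressions.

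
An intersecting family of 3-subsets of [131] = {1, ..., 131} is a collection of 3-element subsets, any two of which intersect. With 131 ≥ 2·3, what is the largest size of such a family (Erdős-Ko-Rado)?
max |F| = C(130, 2) = 8385

Erdős-Ko-Rado (1961): when n ≥ 2k, max |F| = C(n−1, k−1). The bound is attained by the star {A : i ∈ A} for any fixed i ∈ [n]. Here C(131−1, 3−1) = C(130, 2) = 8385.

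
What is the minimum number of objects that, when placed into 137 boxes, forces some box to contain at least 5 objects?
n = (5 − 1)·137 + 1 = 549

By the generalised pigeonhole principle, to guarantee some box contains ≥ r objects we need more than (r − 1) · k objects total. Threshold: n = (r − 1) · k + 1. With r = 5 and k = 137: n = 4 · 137 + 1 = 548 + 1 = 549. For n = 548 = 4 · 137, we can put exactly 4 objects in every box, avoiding 5 in any single one — so 549 is tight.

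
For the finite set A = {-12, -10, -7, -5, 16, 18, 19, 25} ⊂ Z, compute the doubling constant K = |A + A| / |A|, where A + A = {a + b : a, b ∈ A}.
K = |A + A| / |A| = 31/8

Enumerate A + A = {a + b : a, b ∈ A}. With |A| = 8, there are |A|^2 = 64 ordered sum pairs; collecting distinct values, A + A = {-24, -22, -20, -19, -17, -15, -14, -12, -10, 4, 6, 7, 8, 9, 11, 12, 13, 14, 15, 18, 20, 32, 34, 35, 36, 37, 38, 41, 43, 44, 50}, so |A + A| = 31. Thus K = 31/8. For comparison, the minimum possible |A + A| over all 8-element sets is 2·8 − 1 = 15 (so min K = 15/8), attained only by arithmetic progressions.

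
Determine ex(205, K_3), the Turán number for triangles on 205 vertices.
ex(205, K_3) = ⌊205^2/4⌋ = 10506

Mantel (1907): a triangle-free graph on n vertices has at most ⌊n^2/4⌋ edges, with equality for the complete bipartite graph K_{⌊n/2⌋, ⌈n/2⌉}. For n = 205: ⌊205^2/4⌋ = ⌊42025/4⌋ = 10506. The extremal graph is K_{102, 103}, which has 102·103 = 10506 edges.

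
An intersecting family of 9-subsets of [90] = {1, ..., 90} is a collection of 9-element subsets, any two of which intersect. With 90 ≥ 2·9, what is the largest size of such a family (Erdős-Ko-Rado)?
max |F| = C(89, 8) = 70625252863

The Erdős-Ko-Rado theorem states: for n ≥ 2k, an intersecting family of k-subsets of an n-element set has size at most C(n − 1, k − 1), with equality for 'star' families {A ⊆ [n] : |A| = k, i ∈ A} (fix an element i). For n = 90, k = 9: C(89, 8) = 70625252863.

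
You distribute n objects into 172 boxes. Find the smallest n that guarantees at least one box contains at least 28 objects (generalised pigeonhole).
n = (28 − 1)·172 + 1 = 4645

By the generalised pigeonhole principle, to guarantee some box contains ≥ r objects we need more than (r − 1) · k objects total. Threshold: n = (r − 1) · k + 1. With r = 28 and k = 172: n = 27 · 172 + 1 = 4644 + 1 = 4645. For n = 4644 = 27 · 172, we can put exactly 27 objects in every box, avoiding 28 in any single one — so 4645 is tight.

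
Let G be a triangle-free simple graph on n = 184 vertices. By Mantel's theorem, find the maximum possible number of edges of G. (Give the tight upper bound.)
ex(184, K_3) = ⌊184^2/4⌋ = 8464

Mantel (1907): a triangle-free graph on n vertices has at most ⌊n^2/4⌋ edges, with equality for the complete bipartite graph K_{⌊n/2⌋, ⌈n/2⌉}. For n = 184: ⌊184^2/4⌋ = ⌊33856/4⌋ = 8464. The extremal graph is K_{92, 92}, which has 92·92 = 8464 edges.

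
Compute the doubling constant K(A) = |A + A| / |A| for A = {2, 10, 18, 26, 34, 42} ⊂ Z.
K = |A + A| / |A| = 11/6

Enumerate A + A = {a + b : a, b ∈ A}. With |A| = 6, there are |A|^2 = 36 ordered sum pairs; collecting distinct values, A + A = {4, 12, 20, 28, 36, 44, 52, 60, 68, 76, 84}, so |A + A| = 11. Thus K = 11/6. Here |A + A| = 2|A| − 1 = 11, the minimum possible — so K = 11/6 is minimal, which holds iff A is an arithmetic progression.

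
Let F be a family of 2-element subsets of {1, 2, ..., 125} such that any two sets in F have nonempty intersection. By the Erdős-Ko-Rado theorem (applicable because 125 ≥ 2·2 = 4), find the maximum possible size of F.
max |F| = C(124, 1) = 124

Erdős-Ko-Rado (1961): when n ≥ 2k, max |F| = C(n−1, k−1). The bound is attained by the star {A : i ∈ A} for any fixed i ∈ [n]. Here C(125−1, 2−1) = C(124, 1) = 124.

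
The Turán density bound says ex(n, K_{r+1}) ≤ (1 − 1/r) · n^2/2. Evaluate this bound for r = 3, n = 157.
Turán density bound = (2/3) · 157^2/2 = 24649/3 ≈ 8216.3333

Turán's theorem: ex(n, K_{r+1}) is achieved by the complete r-partite Turán graph T(n, r) with parts as balanced as possible, and is at most (1 − 1/r) · n^2/2. For r = 3, n = 157: the density bound is (2/3) · 24649/2 = 24649/3 ≈ 8216.3333. The integer-valued extremum is e(T(157, 3)) = 8216, which is strictly less than the density bound 24649/3 since 3 ∤ 157 (the parts of T(157, 3) cannot all be equal).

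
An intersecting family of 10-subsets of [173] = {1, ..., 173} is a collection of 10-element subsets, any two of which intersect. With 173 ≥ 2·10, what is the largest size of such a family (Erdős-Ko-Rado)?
max |F| = C(172, 9) = 293466669659020

Erdős-Ko-Rado (1961): when n ≥ 2k, max |F| = C(n−1, k−1). The bound is attained by the star {A : i ∈ A} for any fixed i ∈ [n]. Here C(173−1, 10−1) = C(172, 9) = 293466669659020.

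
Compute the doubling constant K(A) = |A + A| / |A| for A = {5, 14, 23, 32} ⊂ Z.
K = |A + A| / |A| = 7/4

Enumerate A + A = {a + b : a, b ∈ A}. With |A| = 4, there are |A|^2 = 16 ordered sum pairs; collecting distinct values, A + A = {10, 19, 28, 37, 46, 55, 64}, so |A + A| = 7. Thus K = 7/4. Here |A + A| = 2|A| − 1 = 7, the minimum possible — so K = 7/4 is minimal, which holds iff A is an arithmetic progression.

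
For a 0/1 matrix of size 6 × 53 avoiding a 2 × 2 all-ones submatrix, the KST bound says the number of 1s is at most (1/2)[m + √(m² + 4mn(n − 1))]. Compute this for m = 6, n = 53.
z(6, 53; 2, 2) ≤ (1/2)[6 + √(6² + 4·6·53·52)] = (1/2)[6 + √66180] = 131.6274

Kővári–Sós–Turán: let r_1, ..., r_6 be the row sums and z = Σ r_i the total number of 1s. Each pair of columns can share at most one row with both entries 1 (else a 2×2 all-ones block appears), so Σ_i C(r_i, 2) ≤ C(53, 2) = 1378. By convexity Σ_i C(r_i, 2) ≥ 6·C(z/6, 2) = z(z − 6)/(2·6), giving z² − 6z − 6·53·52 ≤ 0 and hence z ≤ (1/2)[6 + √(36 + 4·16536)] = (1/2)[6 + √66180] ≈ (1/2)(6 + 257.2547) = 131.6274.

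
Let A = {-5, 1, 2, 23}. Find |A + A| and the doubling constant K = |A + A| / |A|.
K = |A + A| / |A| = 10/4 = 5/2

Enumerate A + A = {a + b : a, b ∈ A}. With |A| = 4, there are |A|^2 = 16 ordered sum pairs; collecting distinct values, A + A = {-10, -4, -3, 2, 3, 4, 18, 24, 25, 46}, so |A + A| = 10. Thus K = 10/4 = 5/2. For comparison, the minimum possible |A + A| over all 4-element sets is 2·4 − 1 = 7 (so min K = 7/4), attained only by arithmetic progressions.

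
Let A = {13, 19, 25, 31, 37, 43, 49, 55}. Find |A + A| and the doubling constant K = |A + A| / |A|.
K = |A + A| / |A| = 15/8

Enumerate A + A = {a + b : a, b ∈ A}. With |A| = 8, there are |A|^2 = 64 ordered sum pairs; collecting distinct values, A + A = {26, 32, 38, 44, 50, 56, 62, 68, 74, 80, 86, 92, 98, 104, 110}, so |A + A| = 15. Thus K = 15/8. Here |A + A| = 2|A| − 1 = 15, the minimum possible — so K = 15/8 is minimal, which holds iff A is an arithmetic progression.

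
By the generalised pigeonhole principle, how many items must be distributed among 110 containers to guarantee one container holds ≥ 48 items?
n = (48 − 1)·110 + 1 = 5171

By the generalised pigeonhole principle, to guarantee some box contains ≥ r objects we need more than (r − 1) · k objects total. Threshold: n = (r − 1) · k + 1. With r = 48 and k = 110: n = 47 · 110 + 1 = 5170 + 1 = 5171. For n = 5170 = 47 · 110, we can put exactly 47 objects in every box, avoiding 48 in any single one — so 5171 is tight.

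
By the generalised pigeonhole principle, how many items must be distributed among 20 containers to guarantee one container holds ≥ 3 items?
n = (3 − 1)·20 + 1 = 41

By the generalised pigeonhole principle, to guarantee some box contains ≥ r objects we need more than (r − 1) · k objects total. Threshold: n = (r − 1) · k + 1. With r = 3 and k = 20: n = 2 · 20 + 1 = 40 + 1 = 41. For n = 40 = 2 · 20, we can put exactly 2 objects in every box, avoiding 3 in any single one — so 41 is tight.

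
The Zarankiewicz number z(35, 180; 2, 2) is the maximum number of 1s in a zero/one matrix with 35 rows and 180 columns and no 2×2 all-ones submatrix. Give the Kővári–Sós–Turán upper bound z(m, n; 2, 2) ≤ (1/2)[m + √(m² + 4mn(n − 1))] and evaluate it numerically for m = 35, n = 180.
z(35, 180; 2, 2) ≤ (1/2)[35 + √(35² + 4·35·180·179)] = (1/2)[35 + √4512025] = 1079.5764

Kővári–Sós–Turán: let r_1, ..., r_35 be the row sums and z = Σ r_i the total number of 1s. Each pair of columns can share at most one row with both entries 1 (else a 2×2 all-ones block appears), so Σ_i C(r_i, 2) ≤ C(180, 2) = 16110. By convexity Σ_i C(r_i, 2) ≥ 35·C(z/35, 2) = z(z − 35)/(2·35), giving z² − 35z − 35·180·179 ≤ 0 and hence z ≤ (1/2)[35 + √(1225 + 4·1127700)] = (1/2)[35 + √4512025] ≈ (1/2)(35 + 2124.1528) = 1079.5764.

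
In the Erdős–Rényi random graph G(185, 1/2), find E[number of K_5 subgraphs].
E[# K_5] = C(185, 5) · (1/2)^C(5, 2) = 1710052162 / 2^10 = 855026081/512 ≈ 1669972.814453

For each 5-subset S of vertices (there are C(185, 5) = 1710052162 such S), let X_S = 1 if S induces a K_5 (all C(5, 2) = 10 edges present). Then P(X_S = 1) = (1/2)^10 = 1/1024. By linearity of expectation, E[# K_5] = C(185, 5) · (1/2)^10 = 1710052162 / 1024 = 855026081/512 ≈ 1669972.814453.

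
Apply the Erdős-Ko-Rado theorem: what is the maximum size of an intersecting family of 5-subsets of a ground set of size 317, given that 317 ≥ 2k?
max |F| = C(316, 4) = 407624595

Erdős-Ko-Rado (1961): when n ≥ 2k, max |F| = C(n−1, k−1). The bound is attained by the star {A : i ∈ A} for any fixed i ∈ [n]. Here C(317−1, 5−1) = C(316, 4) = 407624595.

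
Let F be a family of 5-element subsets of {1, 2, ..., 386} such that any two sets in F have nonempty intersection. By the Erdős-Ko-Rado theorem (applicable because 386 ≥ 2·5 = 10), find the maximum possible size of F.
max |F| = C(385, 4) = 901244960

The Erdős-Ko-Rado theorem states: for n ≥ 2k, an intersecting family of k-subsets of an n-element set has size at most C(n − 1, k − 1), with equality for 'star' families {A ⊆ [n] : |A| = k, i ∈ A} (fix an element i). For n = 386, k = 5: C(385, 4) = 901244960.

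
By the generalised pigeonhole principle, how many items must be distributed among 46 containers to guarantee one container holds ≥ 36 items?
n = (36 − 1)·46 + 1 = 1611

By the generalised pigeonhole principle, to guarantee some box contains ≥ r objects we need more than (r − 1) · k objects total. Threshold: n = (r − 1) · k + 1. With r = 36 and k = 46: n = 35 · 46 + 1 = 1610 + 1 = 1611. For n = 1610 = 35 · 46, we can put exactly 35 objects in every box, avoiding 36 in any single one — so 1611 is tight.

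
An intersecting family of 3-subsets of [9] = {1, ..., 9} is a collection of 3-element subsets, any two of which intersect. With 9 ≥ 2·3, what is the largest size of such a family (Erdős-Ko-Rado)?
max |F| = C(8, 2) = 28

The Erdős-Ko-Rado theorem states: for n ≥ 2k, an intersecting family of k-subsets of an n-element set has size at most C(n − 1, k − 1), with equality for 'star' families {A ⊆ [n] : |A| = k, i ∈ A} (fix an element i). For n = 9, k = 3: C(8, 2) = 28.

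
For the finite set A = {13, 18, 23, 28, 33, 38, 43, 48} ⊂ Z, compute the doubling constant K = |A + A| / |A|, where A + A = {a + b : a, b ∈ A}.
K = |A + A| / |A| = 15/8

Enumerate A + A = {a + b : a, b ∈ A}. With |A| = 8, there are |A|^2 = 64 ordered sum pairs; collecting distinct values, A + A = {26, 31, 36, 41, 46, 51, 56, 61, 66, 71, 76, 81, 86, 91, 96}, so |A + A| = 15. Thus K = 15/8. Here |A + A| = 2|A| − 1 = 15, the minimum possible — so K = 15/8 is minimal, which holds iff A is an arithmetic progression.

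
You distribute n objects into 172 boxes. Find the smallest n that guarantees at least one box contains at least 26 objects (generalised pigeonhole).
n = (26 − 1)·172 + 1 = 4301

By the generalised pigeonhole principle, to guarantee some box contains ≥ r objects we need more than (r − 1) · k objects total. Threshold: n = (r − 1) · k + 1. With r = 26 and k = 172: n = 25 · 172 + 1 = 4300 + 1 = 4301. For n = 4300 = 25 · 172, we can put exactly 25 objects in every box, avoiding 26 in any single one — so 4301 is tight.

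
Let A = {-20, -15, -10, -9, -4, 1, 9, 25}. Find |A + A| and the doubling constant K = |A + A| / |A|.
K = |A + A| / |A| = 28/8 = 7/2

Enumerate A + A = {a + b : a, b ∈ A}. With |A| = 8, there are |A|^2 = 64 ordered sum pairs; collecting distinct values, A + A = {-40, -35, -30, -29, -25, -24, -20, -19, -18, -14, -13, -11, -9, -8, -6, -3, -1, 0, 2, 5, 10, 15, 16, 18, 21, 26, 34, 50}, so |A + A| = 28. Thus K = 28/8 = 7/2. For comparison, the minimum possible |A + A| over all 8-element sets is 2·8 − 1 = 15 (so min K = 15/8), attained only by arithmetic progressions.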